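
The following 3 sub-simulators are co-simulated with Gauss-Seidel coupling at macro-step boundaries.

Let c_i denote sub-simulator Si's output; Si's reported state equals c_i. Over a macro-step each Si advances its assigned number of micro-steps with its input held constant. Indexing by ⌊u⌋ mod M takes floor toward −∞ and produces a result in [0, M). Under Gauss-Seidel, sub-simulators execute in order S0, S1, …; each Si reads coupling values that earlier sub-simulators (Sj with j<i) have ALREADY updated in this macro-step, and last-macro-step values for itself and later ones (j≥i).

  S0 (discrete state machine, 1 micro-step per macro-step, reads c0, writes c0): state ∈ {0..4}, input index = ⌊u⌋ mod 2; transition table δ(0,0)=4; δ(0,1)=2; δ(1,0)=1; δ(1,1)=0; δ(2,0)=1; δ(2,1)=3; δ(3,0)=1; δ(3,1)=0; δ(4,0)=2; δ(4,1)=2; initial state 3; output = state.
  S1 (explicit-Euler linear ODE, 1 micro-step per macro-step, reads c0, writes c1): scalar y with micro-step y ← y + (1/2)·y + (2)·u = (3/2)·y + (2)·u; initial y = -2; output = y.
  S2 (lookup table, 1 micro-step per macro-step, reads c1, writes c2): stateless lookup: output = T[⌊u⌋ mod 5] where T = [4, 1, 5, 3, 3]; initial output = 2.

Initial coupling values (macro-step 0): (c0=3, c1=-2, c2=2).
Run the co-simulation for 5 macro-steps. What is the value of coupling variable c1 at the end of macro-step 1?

macro 1: S0 reads c0=3 → after 1×micro: 0; S1 reads c0=0 → after 1×micro: -3; S2 reads c1=-3 → after 1×micro: 5 ⇒ (c0=0, c1=-3, c2=5)
macro 2: S0 reads c0=0 → after 1×micro: 4; S1 reads c0=4 → after 1×micro: 7/2; S2 reads c1=7/2 → after 1×micro: 3 ⇒ (c0=4, c1=7/2, c2=3)
macro 3: S0 reads c0=4 → after 1×micro: 2; S1 reads c0=2 → after 1×micro: 37/4; S2 reads c1=37/4 → after 1×micro: 3 ⇒ (c0=2, c1=37/4, c2=3)
macro 4: S0 reads c0=2 → after 1×micro: 1; S1 reads c0=1 → after 1×micro: 127/8; S2 reads c1=127/8 → after 1×micro: 4 ⇒ (c0=1, c1=127/8, c2=4)
macro 5: S0 reads c0=1 → after 1×micro: 0; S1 reads c0=0 → after 1×micro: 381/16; S2 reads c1=381/16 → after 1×micro: 3 ⇒ (c0=0, c1=381/16, c2=3)

c1 at macro-step 1 = -3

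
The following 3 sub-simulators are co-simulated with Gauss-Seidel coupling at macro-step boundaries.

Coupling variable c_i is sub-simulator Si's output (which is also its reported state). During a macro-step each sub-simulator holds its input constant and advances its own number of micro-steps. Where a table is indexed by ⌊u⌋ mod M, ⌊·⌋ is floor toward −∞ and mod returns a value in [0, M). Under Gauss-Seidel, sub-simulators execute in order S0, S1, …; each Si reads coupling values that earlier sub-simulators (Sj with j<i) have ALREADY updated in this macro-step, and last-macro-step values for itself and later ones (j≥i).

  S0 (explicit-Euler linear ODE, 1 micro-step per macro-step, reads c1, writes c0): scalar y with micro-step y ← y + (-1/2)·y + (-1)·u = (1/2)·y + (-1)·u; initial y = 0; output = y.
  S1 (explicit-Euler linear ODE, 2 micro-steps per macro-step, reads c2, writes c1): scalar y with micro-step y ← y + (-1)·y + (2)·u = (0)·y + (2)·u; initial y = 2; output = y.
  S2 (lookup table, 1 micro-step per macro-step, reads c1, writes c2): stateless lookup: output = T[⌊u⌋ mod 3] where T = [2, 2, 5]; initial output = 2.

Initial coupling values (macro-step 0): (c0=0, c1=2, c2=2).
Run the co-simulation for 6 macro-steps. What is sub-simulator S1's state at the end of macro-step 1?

S1 state at macro-step 1 = 4

macro 1: S0 reads c1=2 → after 1×micro: -2; S1 reads c2=2 → after 2×micro: 4; S2 reads c1=4 → after 1×micro: 2 ⇒ (c0=-2, c1=4, c2=2)
macro 2: S0 reads c1=4 → after 1×micro: -5; S1 reads c2=2 → after 2×micro: 4; S2 reads c1=4 → after 1×micro: 2 ⇒ (c0=-5, c1=4, c2=2)
macro 3: S0 reads c1=4 → after 1×micro: -13/2; S1 reads c2=2 → after 2×micro: 4; S2 reads c1=4 → after 1×micro: 2 ⇒ (c0=-13/2, c1=4, c2=2)
macro 4: S0 reads c1=4 → after 1×micro: -29/4; S1 reads c2=2 → after 2×micro: 4; S2 reads c1=4 → after 1×micro: 2 ⇒ (c0=-29/4, c1=4, c2=2)
macro 5: S0 reads c1=4 → after 1×micro: -61/8; S1 reads c2=2 → after 2×micro: 4; S2 reads c1=4 → after 1×micro: 2 ⇒ (c0=-61/8, c1=4, c2=2)
macro 6: S0 reads c1=4 → after 1×micro: -125/16; S1 reads c2=2 → after 2×micro: 4; S2 reads c1=4 → after 1×micro: 2 ⇒ (c0=-125/16, c1=4, c2=2)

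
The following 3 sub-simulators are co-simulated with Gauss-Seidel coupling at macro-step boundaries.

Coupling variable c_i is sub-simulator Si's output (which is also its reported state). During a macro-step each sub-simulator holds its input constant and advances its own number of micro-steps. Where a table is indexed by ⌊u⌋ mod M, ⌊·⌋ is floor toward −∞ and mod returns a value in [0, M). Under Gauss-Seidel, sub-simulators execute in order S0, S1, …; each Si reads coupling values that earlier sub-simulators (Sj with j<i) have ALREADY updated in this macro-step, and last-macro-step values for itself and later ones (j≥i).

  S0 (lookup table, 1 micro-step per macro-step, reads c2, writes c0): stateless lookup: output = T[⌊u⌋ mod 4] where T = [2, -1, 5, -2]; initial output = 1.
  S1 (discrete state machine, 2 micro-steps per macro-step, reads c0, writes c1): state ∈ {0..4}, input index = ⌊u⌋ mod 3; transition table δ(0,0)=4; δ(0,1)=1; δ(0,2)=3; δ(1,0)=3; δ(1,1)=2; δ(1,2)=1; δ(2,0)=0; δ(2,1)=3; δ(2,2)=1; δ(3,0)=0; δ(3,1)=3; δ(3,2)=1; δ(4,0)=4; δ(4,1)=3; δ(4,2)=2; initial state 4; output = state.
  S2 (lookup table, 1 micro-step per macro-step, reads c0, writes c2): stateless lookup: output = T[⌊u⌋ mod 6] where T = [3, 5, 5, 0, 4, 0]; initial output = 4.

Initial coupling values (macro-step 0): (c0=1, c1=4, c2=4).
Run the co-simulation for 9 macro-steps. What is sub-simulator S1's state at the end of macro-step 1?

macro 1: S0 reads c2=4 → after 1×micro: 2; S1 reads c0=2 → after 2×micro: 1; S2 reads c0=2 → after 1×micro: 5 ⇒ (c0=2, c1=1, c2=5)
macro 2: S0 reads c2=5 → after 1×micro: -1; S1 reads c0=-1 → after 2×micro: 1; S2 reads c0=-1 → after 1×micro: 0 ⇒ (c0=-1, c1=1, c2=0)
macro 3: S0 reads c2=0 → after 1×micro: 2; S1 reads c0=2 → after 2×micro: 1; S2 reads c0=2 → after 1×micro: 5 ⇒ (c0=2, c1=1, c2=5)
macro 4: S0 reads c2=5 → after 1×micro: -1; S1 reads c0=-1 → after 2×micro: 1; S2 reads c0=-1 → after 1×micro: 0 ⇒ (c0=-1, c1=1, c2=0)
macro 5: S0 reads c2=0 → after 1×micro: 2; S1 reads c0=2 → after 2×micro: 1; S2 reads c0=2 → after 1×micro: 5 ⇒ (c0=2, c1=1, c2=5)
macro 6: S0 reads c2=5 → after 1×micro: -1; S1 reads c0=-1 → after 2×micro: 1; S2 reads c0=-1 → after 1×micro: 0 ⇒ (c0=-1, c1=1, c2=0)
macro 7: S0 reads c2=0 → after 1×micro: 2; S1 reads c0=2 → after 2×micro: 1; S2 reads c0=2 → after 1×micro: 5 ⇒ (c0=2, c1=1, c2=5)
macro 8: S0 reads c2=5 → after 1×micro: -1; S1 reads c0=-1 → after 2×micro: 1; S2 reads c0=-1 → after 1×micro: 0 ⇒ (c0=-1, c1=1, c2=0)
macro 9: S0 reads c2=0 → after 1×micro: 2; S1 reads c0=2 → after 2×micro: 1; S2 reads c0=2 → after 1×micro: 5 ⇒ (c0=2, c1=1, c2=5)

S1 state at macro-step 1 = 1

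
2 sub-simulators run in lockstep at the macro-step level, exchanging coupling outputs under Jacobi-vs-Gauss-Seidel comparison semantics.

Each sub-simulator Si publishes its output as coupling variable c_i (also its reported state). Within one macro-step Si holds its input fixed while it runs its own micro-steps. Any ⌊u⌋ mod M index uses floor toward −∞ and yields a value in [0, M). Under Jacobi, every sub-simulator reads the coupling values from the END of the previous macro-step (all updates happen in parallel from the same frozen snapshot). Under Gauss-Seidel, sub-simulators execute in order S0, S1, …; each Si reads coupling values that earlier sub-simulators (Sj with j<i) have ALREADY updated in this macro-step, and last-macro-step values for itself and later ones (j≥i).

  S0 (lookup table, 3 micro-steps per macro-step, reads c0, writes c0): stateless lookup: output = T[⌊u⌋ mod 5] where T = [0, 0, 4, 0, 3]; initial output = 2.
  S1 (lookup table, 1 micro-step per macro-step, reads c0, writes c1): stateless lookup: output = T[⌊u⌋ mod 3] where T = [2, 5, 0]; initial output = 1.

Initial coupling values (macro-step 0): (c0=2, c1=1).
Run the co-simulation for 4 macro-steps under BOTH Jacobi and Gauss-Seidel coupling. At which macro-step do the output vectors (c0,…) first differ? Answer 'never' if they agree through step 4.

[Jacobi] macro 1: S0 reads c0=2 → after 3×micro: 4; S1 reads c0=2 → after 1×micro: 0 ⇒ (c0=4, c1=0)
[Jacobi] macro 2: S0 reads c0=4 → after 3×micro: 3; S1 reads c0=4 → after 1×micro: 5 ⇒ (c0=3, c1=5)
[Jacobi] macro 3: S0 reads c0=3 → after 3×micro: 0; S1 reads c0=3 → after 1×micro: 2 ⇒ (c0=0, c1=2)
[Jacobi] macro 4: S0 reads c0=0 → after 3×micro: 0; S1 reads c0=0 → after 1×micro: 2 ⇒ (c0=0, c1=2)
[Gauss-Seidel] macro 1: S0 reads c0=2 → after 3×micro: 4; S1 reads c0=4 → after 1×micro: 5 ⇒ (c0=4, c1=5)
[Gauss-Seidel] macro 2: S0 reads c0=4 → after 3×micro: 3; S1 reads c0=3 → after 1×micro: 2 ⇒ (c0=3, c1=2)
[Gauss-Seidel] macro 3: S0 reads c0=3 → after 3×micro: 0; S1 reads c0=0 → after 1×micro: 2 ⇒ (c0=0, c1=2)
[Gauss-Seidel] macro 4: S0 reads c0=0 → after 3×micro: 0; S1 reads c0=0 → after 1×micro: 2 ⇒ (c0=0, c1=2)

first divergence at macro-step: 1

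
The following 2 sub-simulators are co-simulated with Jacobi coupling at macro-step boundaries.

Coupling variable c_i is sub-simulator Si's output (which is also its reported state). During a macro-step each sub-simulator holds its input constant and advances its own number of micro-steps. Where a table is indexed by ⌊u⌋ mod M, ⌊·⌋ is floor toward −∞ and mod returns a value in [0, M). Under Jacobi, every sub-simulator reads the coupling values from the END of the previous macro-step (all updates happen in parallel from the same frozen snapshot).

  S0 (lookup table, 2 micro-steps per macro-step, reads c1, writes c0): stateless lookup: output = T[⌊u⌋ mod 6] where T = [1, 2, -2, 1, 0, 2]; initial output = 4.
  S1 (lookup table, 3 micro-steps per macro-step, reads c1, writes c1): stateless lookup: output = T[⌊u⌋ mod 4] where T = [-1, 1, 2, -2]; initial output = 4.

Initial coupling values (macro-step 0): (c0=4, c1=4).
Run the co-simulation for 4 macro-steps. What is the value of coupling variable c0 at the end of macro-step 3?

macro 1: S0 reads c1=4 → after 2×micro: 0; S1 reads c1=4 → after 3×micro: -1 ⇒ (c0=0, c1=-1)
macro 2: S0 reads c1=-1 → after 2×micro: 2; S1 reads c1=-1 → after 3×micro: -2 ⇒ (c0=2, c1=-2)
macro 3: S0 reads c1=-2 → after 2×micro: 0; S1 reads c1=-2 → after 3×micro: 2 ⇒ (c0=0, c1=2)
macro 4: S0 reads c1=2 → after 2×micro: -2; S1 reads c1=2 → after 3×micro: 2 ⇒ (c0=-2, c1=2)

c0 at macro-step 3 = 0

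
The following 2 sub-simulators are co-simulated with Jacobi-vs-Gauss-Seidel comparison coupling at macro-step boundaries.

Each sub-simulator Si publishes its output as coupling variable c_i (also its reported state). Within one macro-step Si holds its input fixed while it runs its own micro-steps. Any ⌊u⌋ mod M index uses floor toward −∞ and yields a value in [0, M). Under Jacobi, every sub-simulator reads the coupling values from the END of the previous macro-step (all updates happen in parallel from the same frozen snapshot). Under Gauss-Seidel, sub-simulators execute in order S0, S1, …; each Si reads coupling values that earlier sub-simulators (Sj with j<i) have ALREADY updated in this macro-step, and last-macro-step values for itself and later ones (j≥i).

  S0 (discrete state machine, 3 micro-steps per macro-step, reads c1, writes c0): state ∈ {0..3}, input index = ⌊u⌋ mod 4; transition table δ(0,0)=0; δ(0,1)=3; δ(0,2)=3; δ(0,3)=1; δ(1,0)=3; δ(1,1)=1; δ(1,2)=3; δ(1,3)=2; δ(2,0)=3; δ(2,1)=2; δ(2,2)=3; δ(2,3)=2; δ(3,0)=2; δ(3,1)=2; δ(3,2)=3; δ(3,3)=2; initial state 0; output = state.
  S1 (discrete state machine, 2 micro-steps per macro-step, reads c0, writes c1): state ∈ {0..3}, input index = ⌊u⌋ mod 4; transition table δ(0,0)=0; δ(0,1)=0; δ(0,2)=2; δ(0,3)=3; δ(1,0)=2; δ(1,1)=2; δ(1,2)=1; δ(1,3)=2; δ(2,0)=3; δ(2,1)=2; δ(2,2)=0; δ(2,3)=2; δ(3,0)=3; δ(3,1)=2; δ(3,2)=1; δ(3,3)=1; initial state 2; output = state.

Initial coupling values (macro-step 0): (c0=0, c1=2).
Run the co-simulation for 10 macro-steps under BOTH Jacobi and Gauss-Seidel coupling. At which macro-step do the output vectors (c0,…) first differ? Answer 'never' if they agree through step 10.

first divergence at macro-step: 1

[Jacobi] macro 1: S0 reads c1=2 → after 3×micro: 3; S1 reads c0=0 → after 2×micro: 3 ⇒ (c0=3, c1=3)
[Jacobi] macro 2: S0 reads c1=3 → after 3×micro: 2; S1 reads c0=3 → after 2×micro: 2 ⇒ (c0=2, c1=2)
[Jacobi] macro 3: S0 reads c1=2 → after 3×micro: 3; S1 reads c0=2 → after 2×micro: 2 ⇒ (c0=3, c1=2)
[Jacobi] macro 4: S0 reads c1=2 → after 3×micro: 3; S1 reads c0=3 → after 2×micro: 2 ⇒ (c0=3, c1=2)
[Jacobi] macro 5: S0 reads c1=2 → after 3×micro: 3; S1 reads c0=3 → after 2×micro: 2 ⇒ (c0=3, c1=2)
[Jacobi] macro 6: S0 reads c1=2 → after 3×micro: 3; S1 reads c0=3 → after 2×micro: 2 ⇒ (c0=3, c1=2)
[Jacobi] macro 7: S0 reads c1=2 → after 3×micro: 3; S1 reads c0=3 → after 2×micro: 2 ⇒ (c0=3, c1=2)
[Jacobi] macro 8: S0 reads c1=2 → after 3×micro: 3; S1 reads c0=3 → after 2×micro: 2 ⇒ (c0=3, c1=2)
[Jacobi] macro 9: S0 reads c1=2 → after 3×micro: 3; S1 reads c0=3 → after 2×micro: 2 ⇒ (c0=3, c1=2)
[Jacobi] macro 10: S0 reads c1=2 → after 3×micro: 3; S1 reads c0=3 → after 2×micro: 2 ⇒ (c0=3, c1=2)
[Gauss-Seidel] macro 1: S0 reads c1=2 → after 3×micro: 3; S1 reads c0=3 → after 2×micro: 2 ⇒ (c0=3, c1=2)
[Gauss-Seidel] macro 2: S0 reads c1=2 → after 3×micro: 3; S1 reads c0=3 → after 2×micro: 2 ⇒ (c0=3, c1=2)
[Gauss-Seidel] macro 3: S0 reads c1=2 → after 3×micro: 3; S1 reads c0=3 → after 2×micro: 2 ⇒ (c0=3, c1=2)
[Gauss-Seidel] macro 4: S0 reads c1=2 → after 3×micro: 3; S1 reads c0=3 → after 2×micro: 2 ⇒ (c0=3, c1=2)
[Gauss-Seidel] macro 5: S0 reads c1=2 → after 3×micro: 3; S1 reads c0=3 → after 2×micro: 2 ⇒ (c0=3, c1=2)
[Gauss-Seidel] macro 6: S0 reads c1=2 → after 3×micro: 3; S1 reads c0=3 → after 2×micro: 2 ⇒ (c0=3, c1=2)
[Gauss-Seidel] macro 7: S0 reads c1=2 → after 3×micro: 3; S1 reads c0=3 → after 2×micro: 2 ⇒ (c0=3, c1=2)
[Gauss-Seidel] macro 8: S0 reads c1=2 → after 3×micro: 3; S1 reads c0=3 → after 2×micro: 2 ⇒ (c0=3, c1=2)
[Gauss-Seidel] macro 9: S0 reads c1=2 → after 3×micro: 3; S1 reads c0=3 → after 2×micro: 2 ⇒ (c0=3, c1=2)
[Gauss-Seidel] macro 10: S0 reads c1=2 → after 3×micro: 3; S1 reads c0=3 → after 2×micro: 2 ⇒ (c0=3, c1=2)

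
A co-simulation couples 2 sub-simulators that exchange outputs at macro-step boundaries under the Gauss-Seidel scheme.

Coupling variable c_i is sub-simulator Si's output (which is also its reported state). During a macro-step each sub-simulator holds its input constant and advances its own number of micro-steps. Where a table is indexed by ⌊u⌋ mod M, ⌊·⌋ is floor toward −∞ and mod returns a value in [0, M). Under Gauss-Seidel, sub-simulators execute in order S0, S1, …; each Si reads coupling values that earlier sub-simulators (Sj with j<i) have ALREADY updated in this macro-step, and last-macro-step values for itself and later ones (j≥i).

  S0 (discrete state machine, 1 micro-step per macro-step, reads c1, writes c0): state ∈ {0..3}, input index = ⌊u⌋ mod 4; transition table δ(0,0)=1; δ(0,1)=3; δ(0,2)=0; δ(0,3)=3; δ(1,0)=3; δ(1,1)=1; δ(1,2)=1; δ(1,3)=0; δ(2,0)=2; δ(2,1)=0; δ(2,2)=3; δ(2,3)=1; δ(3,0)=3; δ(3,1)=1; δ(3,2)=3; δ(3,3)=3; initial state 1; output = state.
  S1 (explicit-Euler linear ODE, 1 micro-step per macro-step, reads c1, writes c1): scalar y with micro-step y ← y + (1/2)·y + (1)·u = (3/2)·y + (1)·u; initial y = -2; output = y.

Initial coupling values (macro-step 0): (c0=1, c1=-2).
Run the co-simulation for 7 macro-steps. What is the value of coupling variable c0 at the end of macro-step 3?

macro 1: S0 reads c1=-2 → after 1×micro: 1; S1 reads c1=-2 → after 1×micro: -5 ⇒ (c0=1, c1=-5)
macro 2: S0 reads c1=-5 → after 1×micro: 0; S1 reads c1=-5 → after 1×micro: -25/2 ⇒ (c0=0, c1=-25/2)
macro 3: S0 reads c1=-25/2 → after 1×micro: 3; S1 reads c1=-25/2 → after 1×micro: -125/4 ⇒ (c0=3, c1=-125/4)
macro 4: S0 reads c1=-125/4 → after 1×micro: 3; S1 reads c1=-125/4 → after 1×micro: -625/8 ⇒ (c0=3, c1=-625/8)
macro 5: S0 reads c1=-625/8 → after 1×micro: 1; S1 reads c1=-625/8 → after 1×micro: -3125/16 ⇒ (c0=1, c1=-3125/16)
macro 6: S0 reads c1=-3125/16 → after 1×micro: 3; S1 reads c1=-3125/16 → after 1×micro: -15625/32 ⇒ (c0=3, c1=-15625/32)
macro 7: S0 reads c1=-15625/32 → after 1×micro: 3; S1 reads c1=-15625/32 → after 1×micro: -78125/64 ⇒ (c0=3, c1=-78125/64)

c0 at macro-step 3 = 3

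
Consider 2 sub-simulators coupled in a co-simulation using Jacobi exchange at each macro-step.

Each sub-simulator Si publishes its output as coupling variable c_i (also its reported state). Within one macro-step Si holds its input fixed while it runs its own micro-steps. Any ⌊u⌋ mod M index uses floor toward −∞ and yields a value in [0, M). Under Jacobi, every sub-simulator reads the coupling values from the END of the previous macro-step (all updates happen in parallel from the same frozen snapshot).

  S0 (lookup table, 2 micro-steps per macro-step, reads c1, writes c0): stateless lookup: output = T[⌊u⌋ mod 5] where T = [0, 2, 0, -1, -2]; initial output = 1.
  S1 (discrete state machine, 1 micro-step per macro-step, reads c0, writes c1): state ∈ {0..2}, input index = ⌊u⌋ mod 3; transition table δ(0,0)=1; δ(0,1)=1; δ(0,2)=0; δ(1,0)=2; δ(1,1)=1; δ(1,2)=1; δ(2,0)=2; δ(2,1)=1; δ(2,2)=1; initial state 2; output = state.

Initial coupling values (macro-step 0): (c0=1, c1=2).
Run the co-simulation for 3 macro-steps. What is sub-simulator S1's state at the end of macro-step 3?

macro 1: S0 reads c1=2 → after 2×micro: 0; S1 reads c0=1 → after 1×micro: 1 ⇒ (c0=0, c1=1)
macro 2: S0 reads c1=1 → after 2×micro: 2; S1 reads c0=0 → after 1×micro: 2 ⇒ (c0=2, c1=2)
macro 3: S0 reads c1=2 → after 2×micro: 0; S1 reads c0=2 → after 1×micro: 1 ⇒ (c0=0, c1=1)

S1 state at macro-step 3 = 1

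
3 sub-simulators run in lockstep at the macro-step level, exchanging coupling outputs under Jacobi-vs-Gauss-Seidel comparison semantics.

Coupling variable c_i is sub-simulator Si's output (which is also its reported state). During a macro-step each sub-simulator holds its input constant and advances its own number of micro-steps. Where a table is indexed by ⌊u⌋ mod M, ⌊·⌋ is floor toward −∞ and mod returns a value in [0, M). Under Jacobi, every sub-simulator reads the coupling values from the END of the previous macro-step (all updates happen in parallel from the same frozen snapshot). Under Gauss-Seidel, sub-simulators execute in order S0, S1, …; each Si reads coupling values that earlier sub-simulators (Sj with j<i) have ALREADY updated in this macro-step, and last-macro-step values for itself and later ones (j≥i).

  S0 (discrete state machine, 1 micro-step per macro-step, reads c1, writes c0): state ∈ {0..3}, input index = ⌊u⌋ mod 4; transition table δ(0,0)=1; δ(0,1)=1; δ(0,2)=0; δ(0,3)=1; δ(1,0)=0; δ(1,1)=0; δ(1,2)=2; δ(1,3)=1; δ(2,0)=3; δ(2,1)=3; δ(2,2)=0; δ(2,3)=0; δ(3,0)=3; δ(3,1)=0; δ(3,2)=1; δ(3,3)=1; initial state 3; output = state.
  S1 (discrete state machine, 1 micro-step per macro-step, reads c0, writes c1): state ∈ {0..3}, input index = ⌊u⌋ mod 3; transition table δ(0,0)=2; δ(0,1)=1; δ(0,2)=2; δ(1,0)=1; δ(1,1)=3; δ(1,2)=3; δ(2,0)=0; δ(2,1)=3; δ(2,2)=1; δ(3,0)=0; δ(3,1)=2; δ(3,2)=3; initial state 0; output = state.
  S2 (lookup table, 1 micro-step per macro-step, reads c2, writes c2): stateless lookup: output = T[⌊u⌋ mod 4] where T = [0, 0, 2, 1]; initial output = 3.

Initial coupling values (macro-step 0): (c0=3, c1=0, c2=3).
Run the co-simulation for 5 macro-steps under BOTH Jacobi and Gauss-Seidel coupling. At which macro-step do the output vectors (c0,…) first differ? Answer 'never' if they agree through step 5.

[Jacobi] macro 1: S0 reads c1=0 → after 1×micro: 3; S1 reads c0=3 → after 1×micro: 2; S2 reads c2=3 → after 1×micro: 1 ⇒ (c0=3, c1=2, c2=1)
[Jacobi] macro 2: S0 reads c1=2 → after 1×micro: 1; S1 reads c0=3 → after 1×micro: 0; S2 reads c2=1 → after 1×micro: 0 ⇒ (c0=1, c1=0, c2=0)
[Jacobi] macro 3: S0 reads c1=0 → after 1×micro: 0; S1 reads c0=1 → after 1×micro: 1; S2 reads c2=0 → after 1×micro: 0 ⇒ (c0=0, c1=1, c2=0)
[Jacobi] macro 4: S0 reads c1=1 → after 1×micro: 1; S1 reads c0=0 → after 1×micro: 1; S2 reads c2=0 → after 1×micro: 0 ⇒ (c0=1, c1=1, c2=0)
[Jacobi] macro 5: S0 reads c1=1 → after 1×micro: 0; S1 reads c0=1 → after 1×micro: 3; S2 reads c2=0 → after 1×micro: 0 ⇒ (c0=0, c1=3, c2=0)
[Gauss-Seidel] macro 1: S0 reads c1=0 → after 1×micro: 3; S1 reads c0=3 → after 1×micro: 2; S2 reads c2=3 → after 1×micro: 1 ⇒ (c0=3, c1=2, c2=1)
[Gauss-Seidel] macro 2: S0 reads c1=2 → after 1×micro: 1; S1 reads c0=1 → after 1×micro: 3; S2 reads c2=1 → after 1×micro: 0 ⇒ (c0=1, c1=3, c2=0)
[Gauss-Seidel] macro 3: S0 reads c1=3 → after 1×micro: 1; S1 reads c0=1 → after 1×micro: 2; S2 reads c2=0 → after 1×micro: 0 ⇒ (c0=1, c1=2, c2=0)
[Gauss-Seidel] macro 4: S0 reads c1=2 → after 1×micro: 2; S1 reads c0=2 → after 1×micro: 1; S2 reads c2=0 → after 1×micro: 0 ⇒ (c0=2, c1=1, c2=0)
[Gauss-Seidel] macro 5: S0 reads c1=1 → after 1×micro: 3; S1 reads c0=3 → after 1×micro: 1; S2 reads c2=0 → after 1×micro: 0 ⇒ (c0=3, c1=1, c2=0)

first divergence at macro-step: 2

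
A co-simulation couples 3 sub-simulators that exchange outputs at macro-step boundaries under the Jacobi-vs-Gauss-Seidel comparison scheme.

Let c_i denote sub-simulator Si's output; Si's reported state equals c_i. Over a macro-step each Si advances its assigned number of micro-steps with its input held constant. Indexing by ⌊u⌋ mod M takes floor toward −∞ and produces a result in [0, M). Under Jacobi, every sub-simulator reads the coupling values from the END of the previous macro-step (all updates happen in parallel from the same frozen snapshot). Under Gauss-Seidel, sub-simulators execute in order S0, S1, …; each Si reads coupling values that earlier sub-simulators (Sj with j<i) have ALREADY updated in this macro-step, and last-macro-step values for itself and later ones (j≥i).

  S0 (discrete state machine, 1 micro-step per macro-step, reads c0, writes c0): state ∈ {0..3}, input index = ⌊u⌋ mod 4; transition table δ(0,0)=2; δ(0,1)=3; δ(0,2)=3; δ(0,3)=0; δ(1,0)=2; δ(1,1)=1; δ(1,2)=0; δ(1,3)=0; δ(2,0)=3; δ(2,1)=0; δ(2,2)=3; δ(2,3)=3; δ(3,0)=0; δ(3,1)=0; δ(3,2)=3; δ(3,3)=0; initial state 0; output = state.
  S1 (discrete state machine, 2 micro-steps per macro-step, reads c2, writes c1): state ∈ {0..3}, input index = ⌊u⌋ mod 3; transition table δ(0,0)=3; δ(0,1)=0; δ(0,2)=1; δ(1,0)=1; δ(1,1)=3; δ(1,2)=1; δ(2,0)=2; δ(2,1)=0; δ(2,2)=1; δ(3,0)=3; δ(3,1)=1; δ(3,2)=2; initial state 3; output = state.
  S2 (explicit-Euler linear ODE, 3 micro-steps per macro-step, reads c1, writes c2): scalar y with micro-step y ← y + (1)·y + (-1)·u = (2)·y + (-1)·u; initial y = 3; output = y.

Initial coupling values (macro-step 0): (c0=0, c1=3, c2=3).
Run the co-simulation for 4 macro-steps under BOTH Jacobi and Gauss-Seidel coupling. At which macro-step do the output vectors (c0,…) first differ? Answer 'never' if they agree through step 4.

[Jacobi] macro 1: S0 reads c0=0 → after 1×micro: 2; S1 reads c2=3 → after 2×micro: 3; S2 reads c1=3 → after 3×micro: 3 ⇒ (c0=2, c1=3, c2=3)
[Jacobi] macro 2: S0 reads c0=2 → after 1×micro: 3; S1 reads c2=3 → after 2×micro: 3; S2 reads c1=3 → after 3×micro: 3 ⇒ (c0=3, c1=3, c2=3)
[Jacobi] macro 3: S0 reads c0=3 → after 1×micro: 0; S1 reads c2=3 → after 2×micro: 3; S2 reads c1=3 → after 3×micro: 3 ⇒ (c0=0, c1=3, c2=3)
[Jacobi] macro 4: S0 reads c0=0 → after 1×micro: 2; S1 reads c2=3 → after 2×micro: 3; S2 reads c1=3 → after 3×micro: 3 ⇒ (c0=2, c1=3, c2=3)
[Gauss-Seidel] macro 1: S0 reads c0=0 → after 1×micro: 2; S1 reads c2=3 → after 2×micro: 3; S2 reads c1=3 → after 3×micro: 3 ⇒ (c0=2, c1=3, c2=3)
[Gauss-Seidel] macro 2: S0 reads c0=2 → after 1×micro: 3; S1 reads c2=3 → after 2×micro: 3; S2 reads c1=3 → after 3×micro: 3 ⇒ (c0=3, c1=3, c2=3)
[Gauss-Seidel] macro 3: S0 reads c0=3 → after 1×micro: 0; S1 reads c2=3 → after 2×micro: 3; S2 reads c1=3 → after 3×micro: 3 ⇒ (c0=0, c1=3, c2=3)
[Gauss-Seidel] macro 4: S0 reads c0=0 → after 1×micro: 2; S1 reads c2=3 → after 2×micro: 3; S2 reads c1=3 → after 3×micro: 3 ⇒ (c0=2, c1=3, c2=3)

first divergence at macro-step: never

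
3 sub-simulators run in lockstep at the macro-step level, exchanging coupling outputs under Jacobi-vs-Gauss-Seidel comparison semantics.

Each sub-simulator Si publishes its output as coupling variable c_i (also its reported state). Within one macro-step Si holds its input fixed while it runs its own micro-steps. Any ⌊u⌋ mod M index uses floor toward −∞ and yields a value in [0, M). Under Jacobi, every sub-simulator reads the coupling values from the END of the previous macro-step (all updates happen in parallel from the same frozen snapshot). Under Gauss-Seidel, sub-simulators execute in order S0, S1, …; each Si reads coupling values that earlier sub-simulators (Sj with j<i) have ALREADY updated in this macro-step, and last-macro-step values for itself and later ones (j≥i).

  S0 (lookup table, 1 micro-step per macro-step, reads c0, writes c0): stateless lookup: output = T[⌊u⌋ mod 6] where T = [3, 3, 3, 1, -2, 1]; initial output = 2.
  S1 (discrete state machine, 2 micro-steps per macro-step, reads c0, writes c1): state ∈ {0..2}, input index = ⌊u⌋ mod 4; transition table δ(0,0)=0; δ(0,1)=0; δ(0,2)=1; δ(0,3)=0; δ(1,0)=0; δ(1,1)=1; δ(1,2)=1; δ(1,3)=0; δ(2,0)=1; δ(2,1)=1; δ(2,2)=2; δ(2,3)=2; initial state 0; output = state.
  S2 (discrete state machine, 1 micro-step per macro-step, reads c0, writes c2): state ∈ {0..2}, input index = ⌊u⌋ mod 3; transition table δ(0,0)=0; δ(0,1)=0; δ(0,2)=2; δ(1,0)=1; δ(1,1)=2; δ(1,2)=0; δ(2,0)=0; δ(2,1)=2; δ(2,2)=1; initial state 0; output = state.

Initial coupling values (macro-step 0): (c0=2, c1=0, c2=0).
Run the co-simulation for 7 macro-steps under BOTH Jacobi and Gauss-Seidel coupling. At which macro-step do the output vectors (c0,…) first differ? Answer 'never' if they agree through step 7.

[Jacobi] macro 1: S0 reads c0=2 → after 1×micro: 3; S1 reads c0=2 → after 2×micro: 1; S2 reads c0=2 → after 1×micro: 2 ⇒ (c0=3, c1=1, c2=2)
[Jacobi] macro 2: S0 reads c0=3 → after 1×micro: 1; S1 reads c0=3 → after 2×micro: 0; S2 reads c0=3 → after 1×micro: 0 ⇒ (c0=1, c1=0, c2=0)
[Jacobi] macro 3: S0 reads c0=1 → after 1×micro: 3; S1 reads c0=1 → after 2×micro: 0; S2 reads c0=1 → after 1×micro: 0 ⇒ (c0=3, c1=0, c2=0)
[Jacobi] macro 4: S0 reads c0=3 → after 1×micro: 1; S1 reads c0=3 → after 2×micro: 0; S2 reads c0=3 → after 1×micro: 0 ⇒ (c0=1, c1=0, c2=0)
[Jacobi] macro 5: S0 reads c0=1 → after 1×micro: 3; S1 reads c0=1 → after 2×micro: 0; S2 reads c0=1 → after 1×micro: 0 ⇒ (c0=3, c1=0, c2=0)
[Jacobi] macro 6: S0 reads c0=3 → after 1×micro: 1; S1 reads c0=3 → after 2×micro: 0; S2 reads c0=3 → after 1×micro: 0 ⇒ (c0=1, c1=0, c2=0)
[Jacobi] macro 7: S0 reads c0=1 → after 1×micro: 3; S1 reads c0=1 → after 2×micro: 0; S2 reads c0=1 → after 1×micro: 0 ⇒ (c0=3, c1=0, c2=0)
[Gauss-Seidel] macro 1: S0 reads c0=2 → after 1×micro: 3; S1 reads c0=3 → after 2×micro: 0; S2 reads c0=3 → after 1×micro: 0 ⇒ (c0=3, c1=0, c2=0)
[Gauss-Seidel] macro 2: S0 reads c0=3 → after 1×micro: 1; S1 reads c0=1 → after 2×micro: 0; S2 reads c0=1 → after 1×micro: 0 ⇒ (c0=1, c1=0, c2=0)
[Gauss-Seidel] macro 3: S0 reads c0=1 → after 1×micro: 3; S1 reads c0=3 → after 2×micro: 0; S2 reads c0=3 → after 1×micro: 0 ⇒ (c0=3, c1=0, c2=0)
[Gauss-Seidel] macro 4: S0 reads c0=3 → after 1×micro: 1; S1 reads c0=1 → after 2×micro: 0; S2 reads c0=1 → after 1×micro: 0 ⇒ (c0=1, c1=0, c2=0)
[Gauss-Seidel] macro 5: S0 reads c0=1 → after 1×micro: 3; S1 reads c0=3 → after 2×micro: 0; S2 reads c0=3 → after 1×micro: 0 ⇒ (c0=3, c1=0, c2=0)
[Gauss-Seidel] macro 6: S0 reads c0=3 → after 1×micro: 1; S1 reads c0=1 → after 2×micro: 0; S2 reads c0=1 → after 1×micro: 0 ⇒ (c0=1, c1=0, c2=0)
[Gauss-Seidel] macro 7: S0 reads c0=1 → after 1×micro: 3; S1 reads c0=3 → after 2×micro: 0; S2 reads c0=3 → after 1×micro: 0 ⇒ (c0=3, c1=0, c2=0)

first divergence at macro-step: 1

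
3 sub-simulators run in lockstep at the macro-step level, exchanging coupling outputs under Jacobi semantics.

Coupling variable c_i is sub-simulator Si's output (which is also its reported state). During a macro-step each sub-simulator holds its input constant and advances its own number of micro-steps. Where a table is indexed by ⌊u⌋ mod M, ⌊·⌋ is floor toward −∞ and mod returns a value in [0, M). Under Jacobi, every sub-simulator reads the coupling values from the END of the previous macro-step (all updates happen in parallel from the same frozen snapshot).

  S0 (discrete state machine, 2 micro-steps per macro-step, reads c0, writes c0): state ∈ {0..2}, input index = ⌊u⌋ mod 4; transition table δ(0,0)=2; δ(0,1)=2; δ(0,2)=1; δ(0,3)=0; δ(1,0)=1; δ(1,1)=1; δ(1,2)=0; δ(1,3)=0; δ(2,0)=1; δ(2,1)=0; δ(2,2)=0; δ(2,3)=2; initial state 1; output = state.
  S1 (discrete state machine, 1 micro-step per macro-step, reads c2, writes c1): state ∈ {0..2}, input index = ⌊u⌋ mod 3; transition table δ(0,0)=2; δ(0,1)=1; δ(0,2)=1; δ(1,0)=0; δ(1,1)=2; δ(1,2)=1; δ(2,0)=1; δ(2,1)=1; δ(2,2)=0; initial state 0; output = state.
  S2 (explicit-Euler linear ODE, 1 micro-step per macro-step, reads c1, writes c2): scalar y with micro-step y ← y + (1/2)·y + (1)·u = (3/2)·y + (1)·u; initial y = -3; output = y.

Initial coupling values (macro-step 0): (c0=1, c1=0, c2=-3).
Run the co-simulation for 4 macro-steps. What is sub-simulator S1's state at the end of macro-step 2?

S1 state at macro-step 2 = 1

macro 1: S0 reads c0=1 → after 2×micro: 1; S1 reads c2=-3 → after 1×micro: 2; S2 reads c1=0 → after 1×micro: -9/2 ⇒ (c0=1, c1=2, c2=-9/2)
macro 2: S0 reads c0=1 → after 2×micro: 1; S1 reads c2=-9/2 → after 1×micro: 1; S2 reads c1=2 → after 1×micro: -19/4 ⇒ (c0=1, c1=1, c2=-19/4)
macro 3: S0 reads c0=1 → after 2×micro: 1; S1 reads c2=-19/4 → after 1×micro: 2; S2 reads c1=1 → after 1×micro: -49/8 ⇒ (c0=1, c1=2, c2=-49/8)
macro 4: S0 reads c0=1 → after 2×micro: 1; S1 reads c2=-49/8 → after 1×micro: 0; S2 reads c1=2 → after 1×micro: -115/16 ⇒ (c0=1, c1=0, c2=-115/16)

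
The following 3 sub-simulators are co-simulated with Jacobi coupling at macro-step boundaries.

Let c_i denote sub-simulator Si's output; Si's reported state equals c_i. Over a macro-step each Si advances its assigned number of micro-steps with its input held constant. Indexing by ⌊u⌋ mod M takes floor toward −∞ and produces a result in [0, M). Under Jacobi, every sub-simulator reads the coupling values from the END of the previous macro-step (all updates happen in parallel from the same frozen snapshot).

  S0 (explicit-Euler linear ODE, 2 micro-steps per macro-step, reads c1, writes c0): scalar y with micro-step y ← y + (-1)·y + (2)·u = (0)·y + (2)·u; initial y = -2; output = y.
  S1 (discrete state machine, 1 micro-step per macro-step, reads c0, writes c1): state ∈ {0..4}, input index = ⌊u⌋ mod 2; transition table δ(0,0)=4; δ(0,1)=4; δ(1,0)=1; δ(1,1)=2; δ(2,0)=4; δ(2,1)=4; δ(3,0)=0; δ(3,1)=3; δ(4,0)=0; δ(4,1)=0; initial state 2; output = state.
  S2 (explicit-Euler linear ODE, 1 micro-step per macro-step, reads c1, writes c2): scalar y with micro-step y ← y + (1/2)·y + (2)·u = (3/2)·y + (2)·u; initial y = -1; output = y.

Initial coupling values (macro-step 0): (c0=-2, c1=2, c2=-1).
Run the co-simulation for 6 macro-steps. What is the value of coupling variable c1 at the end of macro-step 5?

macro 1: S0 reads c1=2 → after 2×micro: 4; S1 reads c0=-2 → after 1×micro: 4; S2 reads c1=2 → after 1×micro: 5/2 ⇒ (c0=4, c1=4, c2=5/2)
macro 2: S0 reads c1=4 → after 2×micro: 8; S1 reads c0=4 → after 1×micro: 0; S2 reads c1=4 → after 1×micro: 47/4 ⇒ (c0=8, c1=0, c2=47/4)
macro 3: S0 reads c1=0 → after 2×micro: 0; S1 reads c0=8 → after 1×micro: 4; S2 reads c1=0 → after 1×micro: 141/8 ⇒ (c0=0, c1=4, c2=141/8)
macro 4: S0 reads c1=4 → after 2×micro: 8; S1 reads c0=0 → after 1×micro: 0; S2 reads c1=4 → after 1×micro: 551/16 ⇒ (c0=8, c1=0, c2=551/16)
macro 5: S0 reads c1=0 → after 2×micro: 0; S1 reads c0=8 → after 1×micro: 4; S2 reads c1=0 → after 1×micro: 1653/32 ⇒ (c0=0, c1=4, c2=1653/32)
macro 6: S0 reads c1=4 → after 2×micro: 8; S1 reads c0=0 → after 1×micro: 0; S2 reads c1=4 → after 1×micro: 5471/64 ⇒ (c0=8, c1=0, c2=5471/64)

c1 at macro-step 5 = 4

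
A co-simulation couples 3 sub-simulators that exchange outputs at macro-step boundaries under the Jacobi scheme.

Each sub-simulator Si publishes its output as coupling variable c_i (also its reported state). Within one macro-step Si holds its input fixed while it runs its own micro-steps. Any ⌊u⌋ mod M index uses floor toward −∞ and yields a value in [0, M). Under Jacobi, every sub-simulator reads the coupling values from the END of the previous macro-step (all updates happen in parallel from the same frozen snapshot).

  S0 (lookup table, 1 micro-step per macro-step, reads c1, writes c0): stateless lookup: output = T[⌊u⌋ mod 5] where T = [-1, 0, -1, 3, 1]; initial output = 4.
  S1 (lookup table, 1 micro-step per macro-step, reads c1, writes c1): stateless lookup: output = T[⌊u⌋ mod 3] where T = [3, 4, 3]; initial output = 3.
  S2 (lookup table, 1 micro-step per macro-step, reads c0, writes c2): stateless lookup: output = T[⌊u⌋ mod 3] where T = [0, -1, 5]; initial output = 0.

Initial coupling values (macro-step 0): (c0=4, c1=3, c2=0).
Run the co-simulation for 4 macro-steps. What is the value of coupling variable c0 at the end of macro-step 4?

macro 1: S0 reads c1=3 → after 1×micro: 3; S1 reads c1=3 → after 1×micro: 3; S2 reads c0=4 → after 1×micro: -1 ⇒ (c0=3, c1=3, c2=-1)
macro 2: S0 reads c1=3 → after 1×micro: 3; S1 reads c1=3 → after 1×micro: 3; S2 reads c0=3 → after 1×micro: 0 ⇒ (c0=3, c1=3, c2=0)
macro 3: S0 reads c1=3 → after 1×micro: 3; S1 reads c1=3 → after 1×micro: 3; S2 reads c0=3 → after 1×micro: 0 ⇒ (c0=3, c1=3, c2=0)
macro 4: S0 reads c1=3 → after 1×micro: 3; S1 reads c1=3 → after 1×micro: 3; S2 reads c0=3 → after 1×micro: 0 ⇒ (c0=3, c1=3, c2=0)

c0 at macro-step 4 = 3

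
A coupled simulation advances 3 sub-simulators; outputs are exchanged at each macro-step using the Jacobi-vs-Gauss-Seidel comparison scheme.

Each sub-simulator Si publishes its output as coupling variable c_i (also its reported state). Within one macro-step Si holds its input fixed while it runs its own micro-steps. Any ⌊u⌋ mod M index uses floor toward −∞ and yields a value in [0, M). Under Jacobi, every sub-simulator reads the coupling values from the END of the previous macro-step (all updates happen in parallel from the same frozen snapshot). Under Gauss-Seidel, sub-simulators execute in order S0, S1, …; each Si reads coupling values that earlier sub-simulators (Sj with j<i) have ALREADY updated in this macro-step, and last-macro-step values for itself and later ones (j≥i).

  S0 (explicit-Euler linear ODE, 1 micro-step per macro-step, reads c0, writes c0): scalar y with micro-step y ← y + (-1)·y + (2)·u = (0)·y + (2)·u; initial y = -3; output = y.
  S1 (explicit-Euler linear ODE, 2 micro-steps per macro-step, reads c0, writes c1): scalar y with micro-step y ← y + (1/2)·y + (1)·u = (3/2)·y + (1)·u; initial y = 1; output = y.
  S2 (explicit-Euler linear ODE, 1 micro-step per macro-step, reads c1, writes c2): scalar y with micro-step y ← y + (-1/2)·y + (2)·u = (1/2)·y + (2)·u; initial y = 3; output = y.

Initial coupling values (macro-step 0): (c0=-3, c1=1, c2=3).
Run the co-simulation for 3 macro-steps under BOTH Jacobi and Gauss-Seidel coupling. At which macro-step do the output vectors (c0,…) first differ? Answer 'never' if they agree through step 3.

first divergence at macro-step: 1

[Jacobi] macro 1: S0 reads c0=-3 → after 1×micro: -6; S1 reads c0=-3 → after 2×micro: -21/4; S2 reads c1=1 → after 1×micro: 7/2 ⇒ (c0=-6, c1=-21/4, c2=7/2)
[Jacobi] macro 2: S0 reads c0=-6 → after 1×micro: -12; S1 reads c0=-6 → after 2×micro: -429/16; S2 reads c1=-21/4 → after 1×micro: -35/4 ⇒ (c0=-12, c1=-429/16, c2=-35/4)
[Jacobi] macro 3: S0 reads c0=-12 → after 1×micro: -24; S1 reads c0=-12 → after 2×micro: -5781/64; S2 reads c1=-429/16 → after 1×micro: -58 ⇒ (c0=-24, c1=-5781/64, c2=-58)
[Gauss-Seidel] macro 1: S0 reads c0=-3 → after 1×micro: -6; S1 reads c0=-6 → after 2×micro: -51/4; S2 reads c1=-51/4 → after 1×micro: -24 ⇒ (c0=-6, c1=-51/4, c2=-24)
[Gauss-Seidel] macro 2: S0 reads c0=-6 → after 1×micro: -12; S1 reads c0=-12 → after 2×micro: -939/16; S2 reads c1=-939/16 → after 1×micro: -1035/8 ⇒ (c0=-12, c1=-939/16, c2=-1035/8)
[Gauss-Seidel] macro 3: S0 reads c0=-12 → after 1×micro: -24; S1 reads c0=-24 → after 2×micro: -12291/64; S2 reads c1=-12291/64 → after 1×micro: -14361/32 ⇒ (c0=-24, c1=-12291/64, c2=-14361/32)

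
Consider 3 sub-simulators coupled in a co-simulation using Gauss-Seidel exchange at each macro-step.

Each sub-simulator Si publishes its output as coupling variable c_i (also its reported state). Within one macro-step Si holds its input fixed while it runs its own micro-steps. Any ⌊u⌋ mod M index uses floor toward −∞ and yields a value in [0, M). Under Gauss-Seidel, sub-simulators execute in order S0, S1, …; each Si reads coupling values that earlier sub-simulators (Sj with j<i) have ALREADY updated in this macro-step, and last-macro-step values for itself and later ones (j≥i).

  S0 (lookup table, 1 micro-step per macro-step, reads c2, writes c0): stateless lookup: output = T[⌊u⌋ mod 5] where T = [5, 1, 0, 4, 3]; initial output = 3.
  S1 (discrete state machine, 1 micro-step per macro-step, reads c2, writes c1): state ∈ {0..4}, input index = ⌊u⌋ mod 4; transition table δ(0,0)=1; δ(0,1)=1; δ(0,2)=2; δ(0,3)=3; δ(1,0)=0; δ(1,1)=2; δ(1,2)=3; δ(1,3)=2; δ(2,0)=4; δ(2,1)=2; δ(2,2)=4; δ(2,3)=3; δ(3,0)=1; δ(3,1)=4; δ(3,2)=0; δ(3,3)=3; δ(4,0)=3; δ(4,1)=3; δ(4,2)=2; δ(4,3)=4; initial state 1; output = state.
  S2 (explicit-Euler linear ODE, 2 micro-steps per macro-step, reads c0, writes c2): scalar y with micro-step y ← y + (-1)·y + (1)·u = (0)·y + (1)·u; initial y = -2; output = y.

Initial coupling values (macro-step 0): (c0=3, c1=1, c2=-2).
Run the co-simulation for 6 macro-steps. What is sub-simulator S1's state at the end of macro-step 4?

S1 state at macro-step 4 = 4

macro 1: S0 reads c2=-2 → after 1×micro: 4; S1 reads c2=-2 → after 1×micro: 3; S2 reads c0=4 → after 2×micro: 4 ⇒ (c0=4, c1=3, c2=4)
macro 2: S0 reads c2=4 → after 1×micro: 3; S1 reads c2=4 → after 1×micro: 1; S2 reads c0=3 → after 2×micro: 3 ⇒ (c0=3, c1=1, c2=3)
macro 3: S0 reads c2=3 → after 1×micro: 4; S1 reads c2=3 → after 1×micro: 2; S2 reads c0=4 → after 2×micro: 4 ⇒ (c0=4, c1=2, c2=4)
macro 4: S0 reads c2=4 → after 1×micro: 3; S1 reads c2=4 → after 1×micro: 4; S2 reads c0=3 → after 2×micro: 3 ⇒ (c0=3, c1=4, c2=3)
macro 5: S0 reads c2=3 → after 1×micro: 4; S1 reads c2=3 → after 1×micro: 4; S2 reads c0=4 → after 2×micro: 4 ⇒ (c0=4, c1=4, c2=4)
macro 6: S0 reads c2=4 → after 1×micro: 3; S1 reads c2=4 → after 1×micro: 3; S2 reads c0=3 → after 2×micro: 3 ⇒ (c0=3, c1=3, c2=3)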